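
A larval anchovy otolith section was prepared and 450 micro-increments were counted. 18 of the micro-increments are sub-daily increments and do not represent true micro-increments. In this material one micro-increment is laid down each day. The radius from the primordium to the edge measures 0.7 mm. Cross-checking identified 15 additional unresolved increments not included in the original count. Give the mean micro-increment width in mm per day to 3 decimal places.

Adjusted count: 450 − 18 + 15 = 447 micro-increments.
Extension rate ≈ 0.7 / 447 = 0.002 mm per day.

0.002 mm per day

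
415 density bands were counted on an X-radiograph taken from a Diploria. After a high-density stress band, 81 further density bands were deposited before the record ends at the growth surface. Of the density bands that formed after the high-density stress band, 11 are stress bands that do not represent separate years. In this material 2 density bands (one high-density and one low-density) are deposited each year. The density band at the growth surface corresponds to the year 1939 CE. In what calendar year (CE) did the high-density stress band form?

81 density bands post-date the high-density stress band.
81 − 11 false = 70 true density bands after the high-density stress band.
With 2 density bands per year, 70 / 2 = 35 years.
1939 − 35 = 1904 CE.

1904 CE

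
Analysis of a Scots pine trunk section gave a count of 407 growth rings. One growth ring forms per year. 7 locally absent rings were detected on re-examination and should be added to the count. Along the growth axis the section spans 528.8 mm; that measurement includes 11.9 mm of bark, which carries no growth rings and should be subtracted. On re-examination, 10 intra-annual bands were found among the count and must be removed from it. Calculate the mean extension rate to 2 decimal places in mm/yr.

Adjusted count: 407 − 10 + 7 = 404 growth rings.
Removing the 11.9 mm offcut leaves 528.8 − 11.9 = 516.9 mm.
Extension rate ≈ 516.9 / 404 = 1.28 mm/yr.

1.28 mm/yr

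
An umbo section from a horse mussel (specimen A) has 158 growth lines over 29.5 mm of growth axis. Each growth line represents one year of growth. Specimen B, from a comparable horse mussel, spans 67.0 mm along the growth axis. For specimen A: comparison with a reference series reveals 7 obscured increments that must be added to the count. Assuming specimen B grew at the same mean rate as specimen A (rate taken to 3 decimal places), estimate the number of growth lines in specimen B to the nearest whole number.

Specimen A: adjusted count: 158 + 7 = 165 growth lines.
A: Mean rate = 29.5 mm / 165 years ≈ 0.179 mm/year.
Specimen B: 67.0 mm / 0.179 mm per year = 374.30 years ≈ 374 growth lines.

374 growth lines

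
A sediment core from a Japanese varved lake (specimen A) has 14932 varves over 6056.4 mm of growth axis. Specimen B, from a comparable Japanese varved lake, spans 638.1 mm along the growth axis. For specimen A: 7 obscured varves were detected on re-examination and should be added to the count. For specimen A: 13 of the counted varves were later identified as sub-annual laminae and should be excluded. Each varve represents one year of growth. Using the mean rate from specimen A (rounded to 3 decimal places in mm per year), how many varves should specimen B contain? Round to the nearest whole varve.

1572 varves

Specimen A: after corrections the count is 14932 − 13 + 7 = 14926 varves.
A: Extension rate ≈ 6056.4 / 14926 = 0.406 mm/year.
B spans 638.1 / 0.406 = 1571.67 years ≈ 1572 varves.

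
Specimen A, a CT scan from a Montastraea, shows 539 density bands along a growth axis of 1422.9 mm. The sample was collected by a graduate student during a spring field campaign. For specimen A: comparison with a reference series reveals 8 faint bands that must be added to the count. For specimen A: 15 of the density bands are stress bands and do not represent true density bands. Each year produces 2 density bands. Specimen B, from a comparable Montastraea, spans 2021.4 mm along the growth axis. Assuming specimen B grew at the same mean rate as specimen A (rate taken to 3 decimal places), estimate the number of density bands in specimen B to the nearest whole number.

756 density bands

Specimen A: adjusted count: 539 − 15 + 8 = 532 density bands.
Specimen A: 532 density bands at 2 per year is 532 / 2 = 266 years.
A: Extension rate ≈ 1422.9 / 266 = 5.349 mm/yr.
For B, 2021.4 / 5.349 = 377.90 years; at 2 density bands per year that is 377.90 × 2 ≈ 756 density bands.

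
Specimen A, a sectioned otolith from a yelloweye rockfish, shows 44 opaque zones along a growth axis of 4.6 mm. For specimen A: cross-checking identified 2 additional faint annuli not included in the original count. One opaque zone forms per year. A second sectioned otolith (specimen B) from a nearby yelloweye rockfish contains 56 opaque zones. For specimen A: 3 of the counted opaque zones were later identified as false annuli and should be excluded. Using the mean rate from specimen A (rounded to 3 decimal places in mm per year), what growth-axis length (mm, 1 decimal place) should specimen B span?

Specimen A: after corrections the count is 44 − 3 + 2 = 43 opaque zones.
A: Mean rate = 4.6 mm / 43 years ≈ 0.107 mm/yr.
B's length ≈ 0.107 × 56 = 6.0 mm.

6.0 mm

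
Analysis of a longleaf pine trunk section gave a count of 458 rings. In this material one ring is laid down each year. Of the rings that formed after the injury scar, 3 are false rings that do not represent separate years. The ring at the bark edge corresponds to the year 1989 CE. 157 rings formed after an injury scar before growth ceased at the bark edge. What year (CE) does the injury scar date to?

There are 157 rings younger than the injury scar.
Excluding 3 false rings: 157 − 3 = 154.
The ring at the bark edge is 1989 CE, so the injury scar dates to 1989 − 154 = 1835 CE.

1835 CE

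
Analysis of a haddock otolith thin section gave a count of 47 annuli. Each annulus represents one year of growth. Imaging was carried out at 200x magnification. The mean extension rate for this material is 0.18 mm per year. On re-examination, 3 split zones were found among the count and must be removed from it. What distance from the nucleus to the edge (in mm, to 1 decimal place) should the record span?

7.9 mm

Correcting the raw count gives 47 − 3 = 44 true annuli.
Length ≈ 0.18 × 44 = 7.9 mm.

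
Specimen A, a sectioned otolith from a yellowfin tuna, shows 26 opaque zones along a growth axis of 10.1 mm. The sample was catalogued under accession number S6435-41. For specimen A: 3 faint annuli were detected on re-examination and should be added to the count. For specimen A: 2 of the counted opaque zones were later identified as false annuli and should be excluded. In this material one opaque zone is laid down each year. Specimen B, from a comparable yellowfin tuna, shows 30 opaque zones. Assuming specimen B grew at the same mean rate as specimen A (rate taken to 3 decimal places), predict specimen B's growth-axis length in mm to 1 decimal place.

11.2 mm

Specimen A: adjusted count: 26 − 2 + 3 = 27 opaque zones.
A: 10.1 mm over 27 years gives 10.1 / 27 ≈ 0.374 mm/year.
For B, 0.374 mm/year × 30 years = 11.2 mm.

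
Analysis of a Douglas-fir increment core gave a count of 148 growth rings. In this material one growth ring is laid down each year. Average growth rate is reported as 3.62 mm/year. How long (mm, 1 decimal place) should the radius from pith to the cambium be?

148 years of growth are recorded.
Predicted length = 3.62 mm/year × 148 years = 535.8 mm.

535.8 mm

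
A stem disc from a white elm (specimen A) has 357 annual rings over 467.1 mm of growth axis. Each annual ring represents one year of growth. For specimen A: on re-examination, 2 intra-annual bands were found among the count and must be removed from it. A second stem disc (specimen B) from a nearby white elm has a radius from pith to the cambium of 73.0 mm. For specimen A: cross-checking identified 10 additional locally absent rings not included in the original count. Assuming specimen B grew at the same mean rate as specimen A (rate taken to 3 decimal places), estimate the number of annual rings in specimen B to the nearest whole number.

Specimen A: adjusted count: 357 − 2 + 10 = 365 annual rings.
A: 467.1 mm over 365 years gives 467.1 / 365 ≈ 1.280 mm/yr.
B spans 73.0 / 1.280 = 57.03 years ≈ 57 annual rings.

57 annual rings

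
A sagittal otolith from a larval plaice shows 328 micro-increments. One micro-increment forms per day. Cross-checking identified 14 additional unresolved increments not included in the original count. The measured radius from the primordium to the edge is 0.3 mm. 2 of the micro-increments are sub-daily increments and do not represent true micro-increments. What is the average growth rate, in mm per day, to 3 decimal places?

Correcting the raw count gives 328 − 2 + 14 = 340 true micro-increments.
Mean rate = 0.3 mm / 340 days ≈ 0.001 mm per day.

0.001 mm per day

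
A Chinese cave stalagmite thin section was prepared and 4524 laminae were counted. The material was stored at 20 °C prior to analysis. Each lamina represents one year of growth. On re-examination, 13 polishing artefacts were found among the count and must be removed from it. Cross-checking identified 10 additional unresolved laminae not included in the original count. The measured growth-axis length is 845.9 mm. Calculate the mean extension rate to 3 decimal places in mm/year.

0.187 mm/year

Adjusted count: 4524 − 13 + 10 = 4521 laminae.
845.9 mm over 4521 years gives 845.9 / 4521 ≈ 0.187 mm/year.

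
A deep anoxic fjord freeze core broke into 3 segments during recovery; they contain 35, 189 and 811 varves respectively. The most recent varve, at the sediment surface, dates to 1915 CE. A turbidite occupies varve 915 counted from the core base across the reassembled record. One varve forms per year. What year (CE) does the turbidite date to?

1795 CE

Total varves = 35 + 189 + 811 = 1035.
Between varve 915 and the sediment surface there are 1035 − 915 = 120 varves.
Counting back 120 years from 1915 CE places the turbidite in 1915 − 120 = 1795 CE.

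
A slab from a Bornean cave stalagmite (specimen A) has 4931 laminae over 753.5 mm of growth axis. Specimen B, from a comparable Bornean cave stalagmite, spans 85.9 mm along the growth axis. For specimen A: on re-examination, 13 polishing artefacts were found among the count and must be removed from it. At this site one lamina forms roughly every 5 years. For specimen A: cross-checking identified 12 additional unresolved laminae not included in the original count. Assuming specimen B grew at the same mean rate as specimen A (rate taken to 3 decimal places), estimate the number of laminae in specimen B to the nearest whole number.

554 laminae

Specimen A: correcting the raw count gives 4931 − 13 + 12 = 4930 true laminae.
Specimen A: 4930 laminae at 5 years each span 4930 × 5 = 24650 years.
A: Mean rate = 753.5 mm / 24650 years ≈ 0.031 mm/yr.
Specimen B: 85.9 mm / 0.031 mm per year = 2770.97 years; at 5 years per lamina that is 2770.97 / 5 ≈ 554 laminae.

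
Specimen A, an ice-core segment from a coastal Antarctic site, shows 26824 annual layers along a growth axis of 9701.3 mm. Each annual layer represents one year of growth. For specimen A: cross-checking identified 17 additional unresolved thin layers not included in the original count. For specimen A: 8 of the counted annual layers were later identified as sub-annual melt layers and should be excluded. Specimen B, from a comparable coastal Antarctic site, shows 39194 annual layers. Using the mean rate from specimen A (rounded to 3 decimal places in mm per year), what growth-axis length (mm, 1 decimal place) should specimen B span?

Specimen A: correcting the raw count gives 26824 − 8 + 17 = 26833 true annual layers.
A: 9701.3 mm over 26833 years gives 9701.3 / 26833 ≈ 0.362 mm per year.
For B, 0.362 mm/year × 39194 years = 14188.2 mm.

14188.2 mm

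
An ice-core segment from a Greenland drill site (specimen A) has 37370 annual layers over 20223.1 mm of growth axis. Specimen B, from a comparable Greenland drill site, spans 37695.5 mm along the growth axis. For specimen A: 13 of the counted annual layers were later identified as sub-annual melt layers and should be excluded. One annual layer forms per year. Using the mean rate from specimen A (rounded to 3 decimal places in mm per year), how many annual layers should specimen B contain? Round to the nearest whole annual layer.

Specimen A: true annual layer count = 37370 − 13 = 37357.
A: 20223.1 mm over 37357 years gives 20223.1 / 37357 ≈ 0.541 mm/year.
For B, 37695.5 / 0.541 = 69677.45 years ≈ 69677 annual layers.

69677 annual layers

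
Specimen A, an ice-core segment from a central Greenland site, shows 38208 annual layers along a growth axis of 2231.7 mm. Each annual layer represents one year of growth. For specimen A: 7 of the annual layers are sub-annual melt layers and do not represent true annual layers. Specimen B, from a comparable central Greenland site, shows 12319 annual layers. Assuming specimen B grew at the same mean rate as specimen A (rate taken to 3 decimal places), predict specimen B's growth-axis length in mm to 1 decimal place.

714.5 mm

Specimen A: correcting the raw count gives 38208 − 7 = 38201 true annual layers.
A: Mean rate = 2231.7 mm / 38201 years ≈ 0.058 mm/year.
B's length ≈ 0.058 × 12319 = 714.5 mm.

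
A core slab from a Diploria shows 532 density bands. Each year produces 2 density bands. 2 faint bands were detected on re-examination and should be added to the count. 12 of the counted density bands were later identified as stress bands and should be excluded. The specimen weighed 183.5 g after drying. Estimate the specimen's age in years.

Adjusted count: 532 − 12 + 2 = 522 density bands.
522 density bands at 2 per year is 522 / 2 = 261 years.

261 years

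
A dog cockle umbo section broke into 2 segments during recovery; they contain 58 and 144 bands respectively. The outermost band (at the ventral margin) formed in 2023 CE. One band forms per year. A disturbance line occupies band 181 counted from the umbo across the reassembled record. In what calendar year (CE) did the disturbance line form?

2002 CE

Total bands = 58 + 144 = 202.
202 − 181 = 21 bands lie beyond the disturbance line toward the ventral margin.
2023 − 21 = 2002 CE.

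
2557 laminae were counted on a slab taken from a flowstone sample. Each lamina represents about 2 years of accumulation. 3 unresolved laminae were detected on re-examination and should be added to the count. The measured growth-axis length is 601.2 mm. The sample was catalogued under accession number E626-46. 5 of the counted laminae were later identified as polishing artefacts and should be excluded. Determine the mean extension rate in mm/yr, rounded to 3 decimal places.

0.118 mm/yr

After corrections the count is 2557 − 5 + 3 = 2555 laminae.
Multiplying by 2 years per lamina: 2555 × 2 = 5110 years.
601.2 mm over 5110 years gives 601.2 / 5110 ≈ 0.118 mm/yr.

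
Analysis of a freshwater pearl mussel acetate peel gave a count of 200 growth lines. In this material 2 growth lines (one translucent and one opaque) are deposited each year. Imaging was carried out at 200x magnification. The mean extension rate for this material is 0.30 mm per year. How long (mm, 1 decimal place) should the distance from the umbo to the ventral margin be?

Dividing by 2 growth lines per year: 200 / 2 = 100 years.
Predicted length = 0.30 mm/year × 100 years = 30.0 mm.

30.0 mm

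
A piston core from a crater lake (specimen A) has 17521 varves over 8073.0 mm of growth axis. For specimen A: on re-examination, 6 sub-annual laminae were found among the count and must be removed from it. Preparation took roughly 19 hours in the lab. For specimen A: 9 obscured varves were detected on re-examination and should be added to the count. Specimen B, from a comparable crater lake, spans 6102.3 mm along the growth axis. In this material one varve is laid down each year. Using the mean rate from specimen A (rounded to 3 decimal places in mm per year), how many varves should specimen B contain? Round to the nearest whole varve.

13237 varves

Specimen A: correcting the raw count gives 17521 − 6 + 9 = 17524 true varves.
A: Extension rate ≈ 8073.0 / 17524 = 0.461 mm/yr.
B spans 6102.3 / 0.461 = 13237.09 years ≈ 13237 varves.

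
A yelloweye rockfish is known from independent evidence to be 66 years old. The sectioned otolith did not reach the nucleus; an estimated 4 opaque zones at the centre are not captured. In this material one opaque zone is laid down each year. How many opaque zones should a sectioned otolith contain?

62 opaque zones

At one opaque zone per year, 66 years correspond to 66 opaque zones.
66 − 4 missed = 62 opaque zones expected in the prepared section.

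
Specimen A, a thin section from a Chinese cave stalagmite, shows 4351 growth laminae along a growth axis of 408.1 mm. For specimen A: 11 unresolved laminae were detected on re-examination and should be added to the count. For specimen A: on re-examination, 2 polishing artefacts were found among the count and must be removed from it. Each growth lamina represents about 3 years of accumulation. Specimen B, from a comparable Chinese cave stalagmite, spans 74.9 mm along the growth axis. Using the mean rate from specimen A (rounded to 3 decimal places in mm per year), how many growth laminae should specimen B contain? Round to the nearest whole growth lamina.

Specimen A: after corrections the count is 4351 − 2 + 11 = 4360 growth laminae.
Specimen A: multiplying by 3 years per growth lamina: 4360 × 3 = 13080 years.
A: Mean rate = 408.1 mm / 13080 years ≈ 0.031 mm/yr.
For B, 74.9 / 0.031 = 2416.13 years; at 3 years per growth lamina that is 2416.13 / 3 ≈ 805 growth laminae.

805 growth laminae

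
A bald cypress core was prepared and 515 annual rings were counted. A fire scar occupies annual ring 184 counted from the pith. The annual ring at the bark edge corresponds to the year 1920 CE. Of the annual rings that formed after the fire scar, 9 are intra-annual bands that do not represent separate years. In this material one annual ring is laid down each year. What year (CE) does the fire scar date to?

1598 CE

The fire scar sits at annual ring 184 from the pith, so 515 − 184 = 331 annual rings formed after it.
331 − 9 false = 322 true annual rings after the fire scar.
1920 − 322 = 1598 CE.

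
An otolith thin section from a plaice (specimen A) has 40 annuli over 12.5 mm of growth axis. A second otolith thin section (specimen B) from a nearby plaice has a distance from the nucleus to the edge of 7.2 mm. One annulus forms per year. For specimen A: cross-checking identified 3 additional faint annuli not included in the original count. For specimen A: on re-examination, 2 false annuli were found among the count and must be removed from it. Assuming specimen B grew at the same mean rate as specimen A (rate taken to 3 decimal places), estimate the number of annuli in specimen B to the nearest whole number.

24 annuli

Specimen A: after corrections the count is 40 − 2 + 3 = 41 annuli.
A: 12.5 mm over 41 years gives 12.5 / 41 ≈ 0.305 mm/yr.
For B, 7.2 / 0.305 = 23.61 years ≈ 24 annuli.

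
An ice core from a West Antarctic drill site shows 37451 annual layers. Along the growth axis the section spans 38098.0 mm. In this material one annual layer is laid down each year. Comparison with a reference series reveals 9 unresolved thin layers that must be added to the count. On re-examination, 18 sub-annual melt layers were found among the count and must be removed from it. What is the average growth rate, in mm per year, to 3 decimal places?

Adjusted count: 37451 − 18 + 9 = 37442 annual layers.
Extension rate ≈ 38098.0 / 37442 = 1.018 mm per year.

1.018 mm per year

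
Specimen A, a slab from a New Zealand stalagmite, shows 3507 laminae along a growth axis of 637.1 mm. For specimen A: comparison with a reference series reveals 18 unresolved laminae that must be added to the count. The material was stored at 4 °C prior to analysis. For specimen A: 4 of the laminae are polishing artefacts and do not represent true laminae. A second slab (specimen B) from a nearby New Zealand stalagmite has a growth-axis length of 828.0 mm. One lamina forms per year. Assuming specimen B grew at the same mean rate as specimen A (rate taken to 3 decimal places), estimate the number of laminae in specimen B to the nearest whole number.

Specimen A: after corrections the count is 3507 − 4 + 18 = 3521 laminae.
A: Extension rate ≈ 637.1 / 3521 = 0.181 mm/yr.
For B, 828.0 / 0.181 = 4574.59 years ≈ 4575 laminae.

4575 laminae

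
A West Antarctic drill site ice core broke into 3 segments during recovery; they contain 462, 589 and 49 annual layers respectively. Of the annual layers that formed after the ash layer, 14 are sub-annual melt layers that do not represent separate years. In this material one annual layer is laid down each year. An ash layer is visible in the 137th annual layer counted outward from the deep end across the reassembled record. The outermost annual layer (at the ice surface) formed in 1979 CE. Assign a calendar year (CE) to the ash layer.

1030 CE

Total annual layers = 462 + 589 + 49 = 1100.
The ash layer sits at annual layer 137 from the deep end, so 1100 − 137 = 963 annual layers formed after it.
Excluding 14 false annual layers: 963 − 14 = 949.
1979 − 949 = 1030 CE.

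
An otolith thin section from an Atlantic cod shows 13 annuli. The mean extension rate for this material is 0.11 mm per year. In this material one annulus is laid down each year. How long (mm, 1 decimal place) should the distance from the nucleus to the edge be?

The record spans 13 years at 0.11 mm per year.
13 years at 0.11 mm/year gives 0.11 × 13 = 1.4 mm.

1.4 mm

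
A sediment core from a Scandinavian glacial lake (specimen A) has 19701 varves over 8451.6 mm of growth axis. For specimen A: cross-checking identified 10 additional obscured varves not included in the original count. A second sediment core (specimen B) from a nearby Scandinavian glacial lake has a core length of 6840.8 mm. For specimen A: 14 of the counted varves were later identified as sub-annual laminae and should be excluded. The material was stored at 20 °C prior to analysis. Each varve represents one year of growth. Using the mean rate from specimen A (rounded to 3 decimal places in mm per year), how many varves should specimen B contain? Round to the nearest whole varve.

15946 varves

Specimen A: correcting the raw count gives 19701 − 14 + 10 = 19697 true varves.
A: Mean rate = 8451.6 mm / 19697 years ≈ 0.429 mm/yr.
For B, 6840.8 / 0.429 = 15945.92 years ≈ 15946 varves.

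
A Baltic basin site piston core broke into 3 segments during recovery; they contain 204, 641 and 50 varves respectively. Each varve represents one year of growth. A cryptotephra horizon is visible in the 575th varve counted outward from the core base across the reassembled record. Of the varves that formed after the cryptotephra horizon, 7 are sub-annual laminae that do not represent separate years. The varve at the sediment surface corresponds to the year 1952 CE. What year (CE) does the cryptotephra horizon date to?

1639 CE

Total varves = 204 + 641 + 50 = 895.
Between varve 575 and the sediment surface there are 895 − 575 = 320 varves.
Removing the 7 false varves leaves 320 − 7 = 313 true varves beyond the cryptotephra horizon.
1952 − 313 = 1639 CE.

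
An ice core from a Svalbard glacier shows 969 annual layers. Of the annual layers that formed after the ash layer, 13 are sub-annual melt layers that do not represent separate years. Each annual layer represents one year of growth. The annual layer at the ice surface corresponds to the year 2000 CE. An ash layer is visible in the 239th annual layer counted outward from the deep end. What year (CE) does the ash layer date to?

969 − 239 = 730 annual layers lie beyond the ash layer toward the ice surface.
730 − 13 false = 717 true annual layers after the ash layer.
Counting back 717 years from 2000 CE places the ash layer in 2000 − 717 = 1283 CE.

1283 CE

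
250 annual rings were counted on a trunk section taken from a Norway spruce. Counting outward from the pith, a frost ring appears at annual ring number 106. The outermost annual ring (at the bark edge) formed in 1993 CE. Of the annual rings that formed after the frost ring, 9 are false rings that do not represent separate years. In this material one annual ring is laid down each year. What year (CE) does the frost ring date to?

1858 CE

The frost ring sits at annual ring 106 from the pith, so 250 − 106 = 144 annual rings formed after it.
144 − 9 false = 135 true annual rings after the frost ring.
Counting back 135 years from 1993 CE places the frost ring in 1993 − 135 = 1858 CE.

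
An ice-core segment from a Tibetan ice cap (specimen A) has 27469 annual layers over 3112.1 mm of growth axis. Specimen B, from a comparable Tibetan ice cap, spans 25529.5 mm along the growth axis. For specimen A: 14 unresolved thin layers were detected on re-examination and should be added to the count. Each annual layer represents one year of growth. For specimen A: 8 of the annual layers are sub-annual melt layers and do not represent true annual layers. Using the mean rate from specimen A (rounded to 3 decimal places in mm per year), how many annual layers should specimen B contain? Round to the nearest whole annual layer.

225925 annual layers

Specimen A: after corrections the count is 27469 − 8 + 14 = 27475 annual layers.
A: Extension rate ≈ 3112.1 / 27475 = 0.113 mm/yr.
For B, 25529.5 / 0.113 = 225924.78 years ≈ 225925 annual layers.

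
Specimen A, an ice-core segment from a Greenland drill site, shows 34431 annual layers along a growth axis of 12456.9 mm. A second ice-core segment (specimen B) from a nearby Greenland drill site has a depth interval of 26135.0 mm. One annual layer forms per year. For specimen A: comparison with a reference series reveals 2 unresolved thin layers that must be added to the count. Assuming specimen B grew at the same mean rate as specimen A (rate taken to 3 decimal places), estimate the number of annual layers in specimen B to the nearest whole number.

Specimen A: true annual layer count = 34431 + 2 = 34433.
A: 12456.9 mm over 34433 years gives 12456.9 / 34433 ≈ 0.362 mm per year.
B spans 26135.0 / 0.362 = 72196.13 years ≈ 72196 annual layers.

72196 annual layers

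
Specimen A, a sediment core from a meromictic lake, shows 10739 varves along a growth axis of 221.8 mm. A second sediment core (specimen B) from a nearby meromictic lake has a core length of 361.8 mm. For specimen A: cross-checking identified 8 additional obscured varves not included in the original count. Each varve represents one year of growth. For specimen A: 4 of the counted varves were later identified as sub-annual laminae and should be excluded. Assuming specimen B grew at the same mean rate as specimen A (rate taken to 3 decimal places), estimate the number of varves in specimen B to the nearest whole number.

Specimen A: after corrections the count is 10739 − 4 + 8 = 10743 varves.
A: Extension rate ≈ 221.8 / 10743 = 0.021 mm/yr.
For B, 361.8 / 0.021 = 17228.57 years ≈ 17229 varves.

17229 varves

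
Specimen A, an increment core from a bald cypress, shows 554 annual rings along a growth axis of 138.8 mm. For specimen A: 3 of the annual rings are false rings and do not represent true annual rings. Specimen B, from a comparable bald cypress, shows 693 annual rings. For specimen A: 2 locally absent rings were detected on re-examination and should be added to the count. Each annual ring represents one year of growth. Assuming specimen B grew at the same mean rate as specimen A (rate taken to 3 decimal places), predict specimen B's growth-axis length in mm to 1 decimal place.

Specimen A: after corrections the count is 554 − 3 + 2 = 553 annual rings.
A: 138.8 mm over 553 years gives 138.8 / 553 ≈ 0.251 mm per year.
B's length ≈ 0.251 × 693 = 173.9 mm.

173.9 mm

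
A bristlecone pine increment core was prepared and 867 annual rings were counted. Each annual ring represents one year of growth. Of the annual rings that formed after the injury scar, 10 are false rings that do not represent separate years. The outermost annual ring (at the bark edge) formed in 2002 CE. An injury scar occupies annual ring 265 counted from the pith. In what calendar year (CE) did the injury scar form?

1410 CE

867 − 265 = 602 annual rings lie beyond the injury scar toward the bark edge.
Excluding 10 false annual rings: 602 − 10 = 592.
Counting back 592 years from 2002 CE places the injury scar in 2002 − 592 = 1410 CE.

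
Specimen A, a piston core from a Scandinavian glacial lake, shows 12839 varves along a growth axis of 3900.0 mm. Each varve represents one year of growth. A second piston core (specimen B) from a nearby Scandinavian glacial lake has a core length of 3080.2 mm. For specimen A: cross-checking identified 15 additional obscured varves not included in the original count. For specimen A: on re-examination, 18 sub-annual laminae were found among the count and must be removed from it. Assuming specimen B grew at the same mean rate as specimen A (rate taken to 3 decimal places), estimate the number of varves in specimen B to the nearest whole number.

Specimen A: after corrections the count is 12839 − 18 + 15 = 12836 varves.
A: Mean rate = 3900.0 mm / 12836 years ≈ 0.304 mm per year.
B spans 3080.2 / 0.304 = 10132.24 years ≈ 10132 varves.

10132 varves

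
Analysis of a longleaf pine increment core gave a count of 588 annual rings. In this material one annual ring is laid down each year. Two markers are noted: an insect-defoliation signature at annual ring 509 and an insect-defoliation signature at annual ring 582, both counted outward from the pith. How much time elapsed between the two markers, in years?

73 yr

Separation: 582 − 509 = 73 annual rings.
One annual ring per year makes the interval 73 years.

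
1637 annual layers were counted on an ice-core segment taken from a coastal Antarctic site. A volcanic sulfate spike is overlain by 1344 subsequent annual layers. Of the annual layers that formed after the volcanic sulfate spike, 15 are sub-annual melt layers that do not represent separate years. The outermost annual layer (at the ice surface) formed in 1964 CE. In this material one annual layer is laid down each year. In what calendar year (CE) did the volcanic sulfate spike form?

1344 annual layers post-date the volcanic sulfate spike.
1344 − 15 false = 1329 true annual layers after the volcanic sulfate spike.
The annual layer at the ice surface is 1964 CE, so the volcanic sulfate spike dates to 1964 − 1329 = 635 CE.

635 CE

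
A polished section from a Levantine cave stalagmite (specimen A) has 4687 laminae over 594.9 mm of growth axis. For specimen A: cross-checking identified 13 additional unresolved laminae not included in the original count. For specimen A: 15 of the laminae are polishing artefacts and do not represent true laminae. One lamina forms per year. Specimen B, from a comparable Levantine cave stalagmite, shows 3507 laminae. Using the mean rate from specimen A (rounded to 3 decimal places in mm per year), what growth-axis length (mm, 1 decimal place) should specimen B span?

445.4 mm

Specimen A: adjusted count: 4687 − 15 + 13 = 4685 laminae.
A: Extension rate ≈ 594.9 / 4685 = 0.127 mm per year.
B's length ≈ 0.127 × 3507 = 445.4 mm.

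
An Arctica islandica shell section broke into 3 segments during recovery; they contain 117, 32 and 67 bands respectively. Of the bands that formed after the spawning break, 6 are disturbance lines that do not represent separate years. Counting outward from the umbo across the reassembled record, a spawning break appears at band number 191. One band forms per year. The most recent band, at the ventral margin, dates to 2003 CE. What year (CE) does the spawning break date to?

Total bands = 117 + 32 + 67 = 216.
216 − 191 = 25 bands lie beyond the spawning break toward the ventral margin.
25 − 6 false = 19 true bands after the spawning break.
Counting back 19 years from 2003 CE places the spawning break in 2003 − 19 = 1984 CE.

1984 CE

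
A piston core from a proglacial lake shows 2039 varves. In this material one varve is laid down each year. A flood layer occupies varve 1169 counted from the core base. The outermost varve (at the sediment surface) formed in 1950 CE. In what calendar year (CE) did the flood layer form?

2039 − 1169 = 870 varves lie beyond the flood layer toward the sediment surface.
1950 − 870 = 1080 CE.

1080 CE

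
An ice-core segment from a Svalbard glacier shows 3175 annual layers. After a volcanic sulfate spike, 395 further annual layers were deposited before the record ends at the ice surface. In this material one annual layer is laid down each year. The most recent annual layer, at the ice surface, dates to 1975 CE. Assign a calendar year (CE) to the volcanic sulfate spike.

1580 CE

395 annual layers post-date the volcanic sulfate spike.
1975 − 395 = 1580 CE.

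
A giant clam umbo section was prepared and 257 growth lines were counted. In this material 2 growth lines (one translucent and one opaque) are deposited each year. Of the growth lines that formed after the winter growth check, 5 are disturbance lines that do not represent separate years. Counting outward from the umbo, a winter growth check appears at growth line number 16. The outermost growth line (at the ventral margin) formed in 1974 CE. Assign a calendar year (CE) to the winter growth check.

257 − 16 = 241 growth lines lie beyond the winter growth check toward the ventral margin.
Removing the 5 false growth lines leaves 241 − 5 = 236 true growth lines beyond the winter growth check.
With 2 growth lines per year, 236 / 2 = 118 years.
1974 − 118 = 1856 CE.

1856 CE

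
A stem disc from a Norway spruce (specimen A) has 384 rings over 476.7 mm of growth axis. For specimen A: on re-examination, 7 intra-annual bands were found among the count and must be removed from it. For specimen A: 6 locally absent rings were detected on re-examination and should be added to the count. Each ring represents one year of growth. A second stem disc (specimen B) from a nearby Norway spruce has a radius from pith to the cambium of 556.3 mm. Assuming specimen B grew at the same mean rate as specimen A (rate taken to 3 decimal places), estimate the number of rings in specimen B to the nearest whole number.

447 rings

Specimen A: true ring count = 384 − 7 + 6 = 383.
A: Extension rate ≈ 476.7 / 383 = 1.245 mm/yr.
For B, 556.3 / 1.245 = 446.83 years ≈ 447 rings.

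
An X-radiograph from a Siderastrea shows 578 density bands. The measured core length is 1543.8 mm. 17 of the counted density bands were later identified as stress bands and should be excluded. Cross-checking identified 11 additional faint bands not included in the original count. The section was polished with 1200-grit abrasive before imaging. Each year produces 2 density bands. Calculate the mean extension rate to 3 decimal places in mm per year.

5.398 mm per year

Correcting the raw count gives 578 − 17 + 11 = 572 true density bands.
Dividing by 2 density bands per year: 572 / 2 = 286 years.
Extension rate ≈ 1543.8 / 286 = 5.398 mm per year.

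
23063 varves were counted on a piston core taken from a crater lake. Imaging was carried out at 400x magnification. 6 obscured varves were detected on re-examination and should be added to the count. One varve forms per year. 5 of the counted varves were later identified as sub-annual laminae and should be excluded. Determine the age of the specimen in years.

Adjusted count: 23063 − 5 + 6 = 23064 varves.
At one varve per year, that is 23064 years.

23064 years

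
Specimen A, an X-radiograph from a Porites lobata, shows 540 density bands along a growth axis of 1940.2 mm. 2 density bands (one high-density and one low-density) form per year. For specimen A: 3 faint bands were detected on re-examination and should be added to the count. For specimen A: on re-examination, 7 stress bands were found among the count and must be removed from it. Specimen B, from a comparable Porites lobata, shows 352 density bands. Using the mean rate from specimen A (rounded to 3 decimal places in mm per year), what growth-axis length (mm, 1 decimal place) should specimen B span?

1274.2 mm

Specimen A: after corrections the count is 540 − 7 + 3 = 536 density bands.
Specimen A: with 2 density bands per year, 536 / 2 = 268 years.
A: Mean rate = 1940.2 mm / 268 years ≈ 7.240 mm per year.
Specimen B: with 2 density bands per year, 352 / 2 = 176 years. B's length ≈ 7.240 × 176 = 1274.2 mm.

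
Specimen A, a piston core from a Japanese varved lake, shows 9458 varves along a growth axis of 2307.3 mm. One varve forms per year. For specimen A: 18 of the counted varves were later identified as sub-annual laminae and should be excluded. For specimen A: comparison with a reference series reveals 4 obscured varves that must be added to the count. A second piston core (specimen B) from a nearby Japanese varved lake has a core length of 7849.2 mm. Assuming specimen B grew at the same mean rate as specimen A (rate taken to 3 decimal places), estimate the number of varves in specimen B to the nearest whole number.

Specimen A: after corrections the count is 9458 − 18 + 4 = 9444 varves.
A: Mean rate = 2307.3 mm / 9444 years ≈ 0.244 mm per year.
For B, 7849.2 / 0.244 = 32168.85 years ≈ 32169 varves.

32169 varves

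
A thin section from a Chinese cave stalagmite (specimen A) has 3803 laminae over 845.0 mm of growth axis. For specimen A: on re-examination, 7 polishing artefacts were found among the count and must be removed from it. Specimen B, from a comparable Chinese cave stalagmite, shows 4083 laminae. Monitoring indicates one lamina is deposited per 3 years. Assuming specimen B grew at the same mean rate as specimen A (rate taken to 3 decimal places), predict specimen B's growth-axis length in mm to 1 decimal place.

Specimen A: true lamina count = 3803 − 7 = 3796.
Specimen A: 3796 laminae at 3 years each span 3796 × 3 = 11388 years.
A: Extension rate ≈ 845.0 / 11388 = 0.074 mm per year.
Specimen B: multiplying by 3 years per lamina: 4083 × 3 = 12249 years. B's length ≈ 0.074 × 12249 = 906.4 mm.

906.4 mm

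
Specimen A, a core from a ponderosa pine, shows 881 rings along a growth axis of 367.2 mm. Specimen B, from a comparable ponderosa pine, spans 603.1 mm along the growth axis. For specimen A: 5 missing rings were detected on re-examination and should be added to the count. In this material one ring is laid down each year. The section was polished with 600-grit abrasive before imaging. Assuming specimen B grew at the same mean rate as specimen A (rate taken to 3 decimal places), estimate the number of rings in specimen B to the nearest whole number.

1457 rings

Specimen A: after corrections the count is 881 + 5 = 886 rings.
A: Extension rate ≈ 367.2 / 886 = 0.414 mm per year.
For B, 603.1 / 0.414 = 1456.76 years ≈ 1457 rings.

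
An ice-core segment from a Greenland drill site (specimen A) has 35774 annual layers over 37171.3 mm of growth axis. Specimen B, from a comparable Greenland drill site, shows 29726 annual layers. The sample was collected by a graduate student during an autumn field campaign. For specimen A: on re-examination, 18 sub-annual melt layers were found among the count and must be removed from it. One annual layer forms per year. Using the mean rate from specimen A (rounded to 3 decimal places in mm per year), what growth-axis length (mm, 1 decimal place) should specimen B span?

30915.0 mm

Specimen A: correcting the raw count gives 35774 − 18 = 35756 true annual layers.
A: Extension rate ≈ 37171.3 / 35756 = 1.040 mm/yr.
Length of B = 1.040 × 29726 = 30915.0 mm.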